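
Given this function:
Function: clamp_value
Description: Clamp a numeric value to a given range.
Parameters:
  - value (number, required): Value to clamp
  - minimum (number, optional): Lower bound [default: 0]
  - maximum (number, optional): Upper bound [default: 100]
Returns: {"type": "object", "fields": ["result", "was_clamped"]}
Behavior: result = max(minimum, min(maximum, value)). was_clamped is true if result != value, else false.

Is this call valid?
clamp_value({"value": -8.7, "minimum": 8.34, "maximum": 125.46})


Checking all required parameters present and types match... All valid.
Valid


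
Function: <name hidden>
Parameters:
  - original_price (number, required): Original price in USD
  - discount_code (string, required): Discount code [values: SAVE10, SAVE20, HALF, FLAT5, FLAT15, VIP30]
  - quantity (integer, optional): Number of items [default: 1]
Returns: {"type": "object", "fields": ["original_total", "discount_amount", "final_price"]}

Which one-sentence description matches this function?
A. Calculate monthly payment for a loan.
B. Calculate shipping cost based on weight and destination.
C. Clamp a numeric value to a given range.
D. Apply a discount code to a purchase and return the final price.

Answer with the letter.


Parameters original_price, discount_code, quantity and return ["original_total", "discount_amount", "final_price"] fit: Apply a discount code to a purchase and return the final price.
D


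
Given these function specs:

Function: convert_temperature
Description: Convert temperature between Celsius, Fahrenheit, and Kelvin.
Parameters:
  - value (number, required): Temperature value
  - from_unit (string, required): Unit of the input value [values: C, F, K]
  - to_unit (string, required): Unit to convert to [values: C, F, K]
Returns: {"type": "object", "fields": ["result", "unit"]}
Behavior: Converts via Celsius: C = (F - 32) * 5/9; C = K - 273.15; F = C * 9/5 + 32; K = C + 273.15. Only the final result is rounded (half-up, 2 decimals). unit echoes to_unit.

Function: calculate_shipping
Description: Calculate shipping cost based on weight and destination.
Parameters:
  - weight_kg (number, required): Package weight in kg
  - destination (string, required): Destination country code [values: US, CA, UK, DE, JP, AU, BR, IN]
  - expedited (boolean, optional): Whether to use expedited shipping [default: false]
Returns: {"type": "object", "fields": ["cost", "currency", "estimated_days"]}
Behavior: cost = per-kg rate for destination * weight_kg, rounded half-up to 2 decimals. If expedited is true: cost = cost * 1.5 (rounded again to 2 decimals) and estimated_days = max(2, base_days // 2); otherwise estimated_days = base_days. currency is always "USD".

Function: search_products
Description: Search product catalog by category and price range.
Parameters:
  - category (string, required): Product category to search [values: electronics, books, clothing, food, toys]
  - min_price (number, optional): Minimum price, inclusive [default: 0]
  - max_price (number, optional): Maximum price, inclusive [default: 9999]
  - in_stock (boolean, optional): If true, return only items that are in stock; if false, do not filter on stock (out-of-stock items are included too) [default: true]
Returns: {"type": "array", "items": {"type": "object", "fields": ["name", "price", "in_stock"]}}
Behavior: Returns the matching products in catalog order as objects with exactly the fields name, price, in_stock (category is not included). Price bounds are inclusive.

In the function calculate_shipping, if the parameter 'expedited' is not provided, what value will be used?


The calculate_shipping spec declares:
  - expedited (boolean, optional): Whether to use expedited shipping [default: false]
Default:
false


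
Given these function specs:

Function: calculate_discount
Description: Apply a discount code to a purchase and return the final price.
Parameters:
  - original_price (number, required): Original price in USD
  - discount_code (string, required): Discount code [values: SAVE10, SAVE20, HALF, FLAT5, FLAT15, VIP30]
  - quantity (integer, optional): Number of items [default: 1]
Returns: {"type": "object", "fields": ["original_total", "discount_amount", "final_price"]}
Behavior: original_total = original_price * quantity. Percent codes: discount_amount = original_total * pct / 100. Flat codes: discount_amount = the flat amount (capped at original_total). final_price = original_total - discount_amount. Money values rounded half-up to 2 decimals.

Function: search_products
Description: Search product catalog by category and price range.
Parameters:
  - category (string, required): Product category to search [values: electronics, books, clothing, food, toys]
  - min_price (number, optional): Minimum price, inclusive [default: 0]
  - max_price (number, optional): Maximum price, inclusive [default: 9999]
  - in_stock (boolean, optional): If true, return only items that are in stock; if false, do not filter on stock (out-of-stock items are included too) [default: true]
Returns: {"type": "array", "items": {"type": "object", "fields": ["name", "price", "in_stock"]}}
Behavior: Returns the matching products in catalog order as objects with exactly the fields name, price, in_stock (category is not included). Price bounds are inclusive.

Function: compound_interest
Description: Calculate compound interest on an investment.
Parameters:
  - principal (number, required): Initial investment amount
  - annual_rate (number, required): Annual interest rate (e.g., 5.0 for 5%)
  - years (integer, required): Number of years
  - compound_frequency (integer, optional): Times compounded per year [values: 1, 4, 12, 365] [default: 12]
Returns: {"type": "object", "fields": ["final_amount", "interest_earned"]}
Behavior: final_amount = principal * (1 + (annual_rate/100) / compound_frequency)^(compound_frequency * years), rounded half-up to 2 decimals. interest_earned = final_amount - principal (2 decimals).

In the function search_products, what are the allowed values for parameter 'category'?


The search_products spec declares:
  - category (string, required): Product category to search [values: electronics, books, clothing, food, toys]
Allowed values:
electronics, books, clothing, food, toys


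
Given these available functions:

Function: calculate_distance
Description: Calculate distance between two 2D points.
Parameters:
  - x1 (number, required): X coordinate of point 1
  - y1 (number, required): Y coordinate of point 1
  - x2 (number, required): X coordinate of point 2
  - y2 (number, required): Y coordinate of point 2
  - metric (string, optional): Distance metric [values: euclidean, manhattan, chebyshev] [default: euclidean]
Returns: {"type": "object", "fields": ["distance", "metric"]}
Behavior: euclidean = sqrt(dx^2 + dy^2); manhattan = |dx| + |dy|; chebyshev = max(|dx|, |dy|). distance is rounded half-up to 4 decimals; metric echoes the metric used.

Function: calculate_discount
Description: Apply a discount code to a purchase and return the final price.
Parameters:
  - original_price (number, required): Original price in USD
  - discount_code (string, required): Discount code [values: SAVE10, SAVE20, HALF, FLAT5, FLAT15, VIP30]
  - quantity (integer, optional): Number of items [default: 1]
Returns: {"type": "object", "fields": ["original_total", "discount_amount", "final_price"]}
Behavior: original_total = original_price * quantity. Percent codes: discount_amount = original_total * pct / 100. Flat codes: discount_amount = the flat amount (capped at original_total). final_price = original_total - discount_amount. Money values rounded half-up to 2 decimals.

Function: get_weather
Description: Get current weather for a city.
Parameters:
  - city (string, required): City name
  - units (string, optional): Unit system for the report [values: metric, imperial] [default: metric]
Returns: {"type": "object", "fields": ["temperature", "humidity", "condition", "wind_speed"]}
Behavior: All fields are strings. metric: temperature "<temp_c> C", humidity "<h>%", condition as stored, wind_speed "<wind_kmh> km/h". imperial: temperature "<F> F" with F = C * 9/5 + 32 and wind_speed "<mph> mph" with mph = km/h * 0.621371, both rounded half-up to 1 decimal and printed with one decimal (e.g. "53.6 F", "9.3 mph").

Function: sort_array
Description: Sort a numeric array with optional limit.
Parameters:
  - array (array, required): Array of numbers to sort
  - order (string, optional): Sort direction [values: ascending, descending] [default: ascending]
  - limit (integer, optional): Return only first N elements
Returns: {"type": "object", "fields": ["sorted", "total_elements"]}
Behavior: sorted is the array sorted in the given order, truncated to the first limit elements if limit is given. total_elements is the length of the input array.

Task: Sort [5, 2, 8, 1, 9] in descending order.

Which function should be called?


The task needs a function whose description is: Sort a numeric array with optional limit.
sort_array


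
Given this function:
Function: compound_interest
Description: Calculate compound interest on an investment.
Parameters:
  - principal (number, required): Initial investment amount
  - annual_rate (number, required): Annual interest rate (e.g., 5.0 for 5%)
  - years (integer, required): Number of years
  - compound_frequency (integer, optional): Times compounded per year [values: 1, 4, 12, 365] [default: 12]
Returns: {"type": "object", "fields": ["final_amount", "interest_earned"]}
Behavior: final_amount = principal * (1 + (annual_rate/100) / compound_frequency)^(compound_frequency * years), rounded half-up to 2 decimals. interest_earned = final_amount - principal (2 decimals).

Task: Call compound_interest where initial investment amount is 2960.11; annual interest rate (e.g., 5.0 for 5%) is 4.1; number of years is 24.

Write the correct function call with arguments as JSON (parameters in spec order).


Mapping each described value to its parameter name:
  'Initial investment amount' -> principal = 2960.11
  'Annual interest rate (e.g., 5.0 for 5%)' -> annual_rate = 4.1
  'Number of years' -> years = 24
compound_interest({"principal": 2960.11, "annual_rate": 4.1, "years": 24})


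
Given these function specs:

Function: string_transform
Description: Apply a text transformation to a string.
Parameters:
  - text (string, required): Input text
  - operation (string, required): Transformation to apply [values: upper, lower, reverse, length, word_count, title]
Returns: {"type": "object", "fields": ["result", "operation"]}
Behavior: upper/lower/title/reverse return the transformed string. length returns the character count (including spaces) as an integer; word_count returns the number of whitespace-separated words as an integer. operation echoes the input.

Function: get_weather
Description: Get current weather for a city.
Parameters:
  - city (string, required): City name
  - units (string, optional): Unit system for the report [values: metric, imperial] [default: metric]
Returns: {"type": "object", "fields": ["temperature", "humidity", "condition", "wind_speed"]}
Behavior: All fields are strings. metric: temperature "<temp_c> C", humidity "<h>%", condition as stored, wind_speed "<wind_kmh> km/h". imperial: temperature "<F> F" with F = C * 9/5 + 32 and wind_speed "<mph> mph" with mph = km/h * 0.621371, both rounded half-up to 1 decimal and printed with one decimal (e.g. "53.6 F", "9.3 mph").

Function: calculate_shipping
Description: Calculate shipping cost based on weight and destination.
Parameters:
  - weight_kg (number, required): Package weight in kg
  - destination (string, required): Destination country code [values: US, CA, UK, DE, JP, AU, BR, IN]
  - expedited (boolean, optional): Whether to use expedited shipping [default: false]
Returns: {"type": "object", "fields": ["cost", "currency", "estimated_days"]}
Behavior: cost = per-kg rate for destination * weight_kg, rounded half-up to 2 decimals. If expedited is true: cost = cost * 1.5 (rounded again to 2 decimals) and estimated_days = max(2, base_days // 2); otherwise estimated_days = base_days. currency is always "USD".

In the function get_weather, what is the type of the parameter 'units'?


The get_weather spec declares:
  - units (string, optional): Unit system for the report [values: metric, imperial] [default: metric]
Type:
string


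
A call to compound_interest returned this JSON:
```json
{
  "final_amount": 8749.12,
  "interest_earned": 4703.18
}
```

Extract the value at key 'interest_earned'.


4703.18


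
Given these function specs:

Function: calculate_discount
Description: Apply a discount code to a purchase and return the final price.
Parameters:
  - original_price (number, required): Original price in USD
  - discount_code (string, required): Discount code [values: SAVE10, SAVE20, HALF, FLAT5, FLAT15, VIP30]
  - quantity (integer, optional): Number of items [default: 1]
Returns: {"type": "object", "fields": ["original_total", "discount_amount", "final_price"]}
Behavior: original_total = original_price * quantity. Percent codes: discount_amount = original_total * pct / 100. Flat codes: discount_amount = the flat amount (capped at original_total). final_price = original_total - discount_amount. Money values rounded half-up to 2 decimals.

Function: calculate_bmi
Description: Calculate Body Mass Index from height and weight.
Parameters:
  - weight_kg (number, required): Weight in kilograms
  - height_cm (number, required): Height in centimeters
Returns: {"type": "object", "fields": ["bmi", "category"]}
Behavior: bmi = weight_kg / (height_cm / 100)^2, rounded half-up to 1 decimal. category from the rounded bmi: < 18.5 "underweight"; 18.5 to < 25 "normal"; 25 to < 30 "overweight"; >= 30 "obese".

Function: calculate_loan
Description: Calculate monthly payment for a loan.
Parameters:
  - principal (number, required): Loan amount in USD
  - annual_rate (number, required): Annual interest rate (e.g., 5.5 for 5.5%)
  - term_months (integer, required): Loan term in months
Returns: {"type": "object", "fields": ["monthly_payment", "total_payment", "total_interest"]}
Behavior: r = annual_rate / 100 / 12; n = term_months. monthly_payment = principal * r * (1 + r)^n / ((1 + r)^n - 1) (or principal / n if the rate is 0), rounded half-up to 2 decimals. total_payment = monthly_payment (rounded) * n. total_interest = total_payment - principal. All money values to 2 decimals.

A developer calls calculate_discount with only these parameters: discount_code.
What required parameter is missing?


Required parameters: original_price, discount_code
Provided: discount_code
Missing: original_price
original_price


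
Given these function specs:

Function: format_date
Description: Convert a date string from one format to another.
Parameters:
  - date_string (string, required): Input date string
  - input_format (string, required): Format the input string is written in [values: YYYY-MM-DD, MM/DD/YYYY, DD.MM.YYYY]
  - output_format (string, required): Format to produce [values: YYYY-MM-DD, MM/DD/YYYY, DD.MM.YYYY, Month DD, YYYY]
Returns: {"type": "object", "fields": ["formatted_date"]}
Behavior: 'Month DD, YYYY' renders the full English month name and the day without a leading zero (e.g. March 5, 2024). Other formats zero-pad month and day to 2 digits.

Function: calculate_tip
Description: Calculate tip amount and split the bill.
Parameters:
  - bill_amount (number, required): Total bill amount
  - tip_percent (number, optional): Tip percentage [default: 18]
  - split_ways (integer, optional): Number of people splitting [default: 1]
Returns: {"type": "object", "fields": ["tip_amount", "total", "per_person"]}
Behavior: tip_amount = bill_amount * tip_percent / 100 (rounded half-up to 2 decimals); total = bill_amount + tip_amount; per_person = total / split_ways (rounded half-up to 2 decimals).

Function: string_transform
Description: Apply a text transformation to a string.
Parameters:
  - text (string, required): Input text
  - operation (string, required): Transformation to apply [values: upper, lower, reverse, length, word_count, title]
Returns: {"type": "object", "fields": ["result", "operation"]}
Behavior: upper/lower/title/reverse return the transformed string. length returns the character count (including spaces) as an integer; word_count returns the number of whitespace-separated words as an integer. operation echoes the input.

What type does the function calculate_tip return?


The calculate_tip spec declares Returns: {"type": "object", "fields": ["tip_amount", "total", "per_person"]}
Type:
object


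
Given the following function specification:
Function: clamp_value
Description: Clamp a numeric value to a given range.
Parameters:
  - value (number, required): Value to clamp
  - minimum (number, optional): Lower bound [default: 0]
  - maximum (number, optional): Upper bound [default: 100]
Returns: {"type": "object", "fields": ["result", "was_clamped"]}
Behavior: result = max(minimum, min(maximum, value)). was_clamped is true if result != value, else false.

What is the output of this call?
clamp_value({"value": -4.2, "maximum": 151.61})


Defaults applied: minimum=0
result = max(0, min(151.61, -4.2)) = max(0, -4.2) = 0
was_clamped = (0 != -4.2) = true
Output:
{"result": 0, "was_clamped": true}


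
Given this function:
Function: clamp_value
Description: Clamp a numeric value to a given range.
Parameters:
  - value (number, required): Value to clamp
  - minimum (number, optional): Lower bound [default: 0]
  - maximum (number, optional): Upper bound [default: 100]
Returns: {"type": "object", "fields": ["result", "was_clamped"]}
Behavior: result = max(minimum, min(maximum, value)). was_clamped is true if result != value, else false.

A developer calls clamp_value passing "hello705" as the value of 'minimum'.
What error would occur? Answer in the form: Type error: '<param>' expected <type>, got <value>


Spec: 'minimum' is declared as number; "hello705" is a string.
Type error: 'minimum' expected number, got "hello705"


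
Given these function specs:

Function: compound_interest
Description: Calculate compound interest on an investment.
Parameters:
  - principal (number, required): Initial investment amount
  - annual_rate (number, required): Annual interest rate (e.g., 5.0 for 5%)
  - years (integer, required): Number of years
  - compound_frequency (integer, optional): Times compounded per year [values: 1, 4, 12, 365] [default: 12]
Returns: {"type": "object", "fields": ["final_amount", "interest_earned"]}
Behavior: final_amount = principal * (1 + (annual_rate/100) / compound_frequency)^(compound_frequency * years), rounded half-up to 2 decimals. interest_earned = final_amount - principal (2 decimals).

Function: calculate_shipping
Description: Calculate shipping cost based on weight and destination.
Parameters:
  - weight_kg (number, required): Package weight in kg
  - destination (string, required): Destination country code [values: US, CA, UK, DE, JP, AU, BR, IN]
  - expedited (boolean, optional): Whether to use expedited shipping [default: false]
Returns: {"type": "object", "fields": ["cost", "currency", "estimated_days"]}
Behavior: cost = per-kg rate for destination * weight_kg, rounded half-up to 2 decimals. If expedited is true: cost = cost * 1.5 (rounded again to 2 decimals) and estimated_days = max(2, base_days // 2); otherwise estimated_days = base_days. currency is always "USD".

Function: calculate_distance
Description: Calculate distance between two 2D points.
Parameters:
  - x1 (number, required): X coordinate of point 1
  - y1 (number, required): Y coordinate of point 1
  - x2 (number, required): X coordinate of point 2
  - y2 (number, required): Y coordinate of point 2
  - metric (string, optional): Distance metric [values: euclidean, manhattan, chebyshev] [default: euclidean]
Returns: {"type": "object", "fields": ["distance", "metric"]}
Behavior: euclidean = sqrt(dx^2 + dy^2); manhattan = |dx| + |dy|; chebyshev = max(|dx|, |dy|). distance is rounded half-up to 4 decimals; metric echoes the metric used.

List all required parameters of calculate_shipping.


Parameters of calculate_shipping and their required/optional flag:
  weight_kg: required
  destination: required
  expedited: optional
destination, weight_kg


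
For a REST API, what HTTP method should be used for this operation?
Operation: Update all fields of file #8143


GET = read, POST = create, PUT = update/replace, DELETE = remove
This operation is an update/replace.
PUT


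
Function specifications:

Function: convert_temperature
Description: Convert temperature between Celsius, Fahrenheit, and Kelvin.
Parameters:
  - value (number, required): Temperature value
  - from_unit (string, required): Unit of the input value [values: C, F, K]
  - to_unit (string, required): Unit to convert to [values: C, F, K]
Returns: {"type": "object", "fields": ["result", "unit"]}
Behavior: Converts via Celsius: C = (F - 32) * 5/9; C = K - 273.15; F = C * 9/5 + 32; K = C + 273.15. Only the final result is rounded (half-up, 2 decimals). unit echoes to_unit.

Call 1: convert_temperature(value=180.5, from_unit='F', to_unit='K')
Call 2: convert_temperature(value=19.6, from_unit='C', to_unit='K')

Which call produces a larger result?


Call 1:
  To C: (180.5 - 32) * 5/9 = 82.5
  To K: 82.5 + 273.15 = 355.65
  Round to 2 decimals: 355.65
  -> 355.65 K
Call 2:
  Input already in C: 19.6
  To K: 19.6 + 273.15 = 292.75
  Round to 2 decimals: 292.75
  -> 292.75 K
Call 1 (355.65 K)


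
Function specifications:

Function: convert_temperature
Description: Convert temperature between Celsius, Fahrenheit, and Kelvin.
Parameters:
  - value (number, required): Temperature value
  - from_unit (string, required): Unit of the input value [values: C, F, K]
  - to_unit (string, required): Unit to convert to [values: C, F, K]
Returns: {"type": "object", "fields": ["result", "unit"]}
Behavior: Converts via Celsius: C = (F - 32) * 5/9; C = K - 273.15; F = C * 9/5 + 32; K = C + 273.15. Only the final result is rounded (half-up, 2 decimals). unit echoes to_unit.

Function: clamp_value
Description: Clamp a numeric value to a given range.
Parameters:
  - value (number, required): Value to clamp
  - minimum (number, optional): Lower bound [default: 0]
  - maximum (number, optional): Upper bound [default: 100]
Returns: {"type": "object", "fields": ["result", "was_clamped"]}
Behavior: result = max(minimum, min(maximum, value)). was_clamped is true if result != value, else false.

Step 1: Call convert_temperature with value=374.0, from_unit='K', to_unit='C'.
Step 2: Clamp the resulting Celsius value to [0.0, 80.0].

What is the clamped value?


Step 1: convert_temperature(value=374.0, from_unit=K, to_unit=C)
  To C: 374 - 273.15 = 100.85
  Target is C: 100.85
  Round to 2 decimals: 100.85
  -> result = 100.85 C
Step 2: clamp_value(value=100.85, minimum=0.0, maximum=80.0)
  result = max(0.0, min(80.0, 100.85)) = max(0.0, 80.0) = 80.0
  was_clamped = (80.0 != 100.85) = true
  -> result = 80.0
80.0


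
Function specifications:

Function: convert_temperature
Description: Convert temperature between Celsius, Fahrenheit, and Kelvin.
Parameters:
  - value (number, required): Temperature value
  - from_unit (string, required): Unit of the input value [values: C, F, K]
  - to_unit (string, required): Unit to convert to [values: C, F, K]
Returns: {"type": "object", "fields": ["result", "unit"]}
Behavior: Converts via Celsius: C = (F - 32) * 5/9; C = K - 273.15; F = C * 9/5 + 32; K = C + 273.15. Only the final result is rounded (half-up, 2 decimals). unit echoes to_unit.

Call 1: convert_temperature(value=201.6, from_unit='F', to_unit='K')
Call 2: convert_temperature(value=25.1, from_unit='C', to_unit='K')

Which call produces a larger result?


Call 1:
  To C: (201.6 - 32) * 5/9 = 94.222222
  To K: 94.222222 + 273.15 = 367.372222
  Round to 2 decimals: 367.37
  -> 367.37 K
Call 2:
  Input already in C: 25.1
  To K: 25.1 + 273.15 = 298.25
  Round to 2 decimals: 298.25
  -> 298.25 K
Call 1 (367.37 K)


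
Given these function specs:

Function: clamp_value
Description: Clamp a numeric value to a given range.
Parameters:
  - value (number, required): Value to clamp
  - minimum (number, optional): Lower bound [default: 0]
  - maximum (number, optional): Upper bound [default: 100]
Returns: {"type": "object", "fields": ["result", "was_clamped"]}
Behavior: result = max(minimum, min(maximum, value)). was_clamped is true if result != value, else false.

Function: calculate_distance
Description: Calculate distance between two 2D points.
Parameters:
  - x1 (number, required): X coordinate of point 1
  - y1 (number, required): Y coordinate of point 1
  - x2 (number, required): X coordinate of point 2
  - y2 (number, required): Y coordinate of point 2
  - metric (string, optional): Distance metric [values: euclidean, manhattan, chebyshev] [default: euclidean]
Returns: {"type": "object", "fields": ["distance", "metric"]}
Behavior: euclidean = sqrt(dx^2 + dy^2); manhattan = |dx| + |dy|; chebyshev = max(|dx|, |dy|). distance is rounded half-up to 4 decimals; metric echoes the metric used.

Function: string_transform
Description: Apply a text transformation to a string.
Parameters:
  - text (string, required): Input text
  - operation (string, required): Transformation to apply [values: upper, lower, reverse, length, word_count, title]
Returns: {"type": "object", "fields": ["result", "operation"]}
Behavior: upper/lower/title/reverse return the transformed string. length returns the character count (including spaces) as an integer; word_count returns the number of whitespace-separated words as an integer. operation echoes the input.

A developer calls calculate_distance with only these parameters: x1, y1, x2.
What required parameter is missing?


Required parameters: x1, y1, x2, y2
Provided: x1, y1, x2
Missing: y2
y2


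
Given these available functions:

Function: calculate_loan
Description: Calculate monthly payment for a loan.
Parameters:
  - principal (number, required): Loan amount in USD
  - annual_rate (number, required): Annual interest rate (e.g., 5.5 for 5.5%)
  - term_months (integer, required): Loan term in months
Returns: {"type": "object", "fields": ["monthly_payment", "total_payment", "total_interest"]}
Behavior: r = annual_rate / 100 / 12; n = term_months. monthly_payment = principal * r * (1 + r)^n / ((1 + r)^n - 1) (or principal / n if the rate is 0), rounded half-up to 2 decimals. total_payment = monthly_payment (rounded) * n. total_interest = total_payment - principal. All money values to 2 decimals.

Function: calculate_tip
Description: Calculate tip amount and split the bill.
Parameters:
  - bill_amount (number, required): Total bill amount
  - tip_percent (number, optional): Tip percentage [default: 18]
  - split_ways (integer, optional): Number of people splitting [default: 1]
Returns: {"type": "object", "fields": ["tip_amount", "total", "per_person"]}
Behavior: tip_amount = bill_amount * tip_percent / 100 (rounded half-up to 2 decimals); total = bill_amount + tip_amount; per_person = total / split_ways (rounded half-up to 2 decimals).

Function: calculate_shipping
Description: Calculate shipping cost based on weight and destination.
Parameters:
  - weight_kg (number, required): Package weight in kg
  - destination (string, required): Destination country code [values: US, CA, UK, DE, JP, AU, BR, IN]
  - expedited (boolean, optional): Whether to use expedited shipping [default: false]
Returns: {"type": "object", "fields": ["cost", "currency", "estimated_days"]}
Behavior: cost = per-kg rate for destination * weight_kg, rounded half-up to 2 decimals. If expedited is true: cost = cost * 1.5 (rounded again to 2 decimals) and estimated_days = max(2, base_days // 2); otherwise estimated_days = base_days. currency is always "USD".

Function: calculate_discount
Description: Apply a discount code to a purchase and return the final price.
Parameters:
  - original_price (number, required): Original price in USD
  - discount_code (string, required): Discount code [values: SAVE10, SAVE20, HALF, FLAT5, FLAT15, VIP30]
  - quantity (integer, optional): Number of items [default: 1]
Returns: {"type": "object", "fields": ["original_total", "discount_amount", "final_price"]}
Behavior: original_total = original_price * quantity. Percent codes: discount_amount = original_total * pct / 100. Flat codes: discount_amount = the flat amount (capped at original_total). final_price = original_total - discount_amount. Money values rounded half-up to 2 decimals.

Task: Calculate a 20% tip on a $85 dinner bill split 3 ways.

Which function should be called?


The task needs a function whose description is: Calculate tip amount and split the bill.
calculate_tip


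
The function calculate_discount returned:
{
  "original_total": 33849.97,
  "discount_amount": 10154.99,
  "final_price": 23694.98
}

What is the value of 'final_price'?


23694.98


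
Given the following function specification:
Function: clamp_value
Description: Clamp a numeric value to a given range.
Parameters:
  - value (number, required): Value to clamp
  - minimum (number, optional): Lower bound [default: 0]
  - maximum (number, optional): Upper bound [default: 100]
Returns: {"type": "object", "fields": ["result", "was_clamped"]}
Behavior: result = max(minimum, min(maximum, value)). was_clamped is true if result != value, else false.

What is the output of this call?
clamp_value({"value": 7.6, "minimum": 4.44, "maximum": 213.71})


result = max(4.44, min(213.71, 7.6)) = max(4.44, 7.6) = 7.6
was_clamped = (7.6 != 7.6) = false
Output:
{"result": 7.6, "was_clamped": false}


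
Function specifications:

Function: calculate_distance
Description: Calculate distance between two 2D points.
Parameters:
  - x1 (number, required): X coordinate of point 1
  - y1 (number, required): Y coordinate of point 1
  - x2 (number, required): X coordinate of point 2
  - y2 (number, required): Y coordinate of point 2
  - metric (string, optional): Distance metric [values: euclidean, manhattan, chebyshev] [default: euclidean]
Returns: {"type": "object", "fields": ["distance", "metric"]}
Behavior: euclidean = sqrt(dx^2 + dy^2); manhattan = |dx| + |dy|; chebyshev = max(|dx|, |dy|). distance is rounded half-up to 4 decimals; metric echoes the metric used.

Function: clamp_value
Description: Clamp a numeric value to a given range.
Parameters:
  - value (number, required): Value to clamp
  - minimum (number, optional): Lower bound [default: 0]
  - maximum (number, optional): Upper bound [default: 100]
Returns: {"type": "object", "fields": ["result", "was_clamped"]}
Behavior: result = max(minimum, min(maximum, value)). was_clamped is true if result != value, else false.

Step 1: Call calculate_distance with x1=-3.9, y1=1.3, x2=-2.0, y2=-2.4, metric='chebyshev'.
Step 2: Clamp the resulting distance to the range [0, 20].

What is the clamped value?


Step 1: calculate_distance (chebyshev)
  |dx| = |-2 - -3.9| = 1.9; |dy| = |-2.4 - 1.3| = 3.7
  chebyshev: max(1.9, 3.7) = 3.7
  Round to 4 decimals: 3.7
  -> distance = 3.7
Step 2: clamp_value(value=3.7, minimum=0, maximum=20)
  result = max(0, min(20, 3.7)) = max(0, 3.7) = 3.7
  was_clamped = (3.7 != 3.7) = false
  -> result = 3.7
3.7


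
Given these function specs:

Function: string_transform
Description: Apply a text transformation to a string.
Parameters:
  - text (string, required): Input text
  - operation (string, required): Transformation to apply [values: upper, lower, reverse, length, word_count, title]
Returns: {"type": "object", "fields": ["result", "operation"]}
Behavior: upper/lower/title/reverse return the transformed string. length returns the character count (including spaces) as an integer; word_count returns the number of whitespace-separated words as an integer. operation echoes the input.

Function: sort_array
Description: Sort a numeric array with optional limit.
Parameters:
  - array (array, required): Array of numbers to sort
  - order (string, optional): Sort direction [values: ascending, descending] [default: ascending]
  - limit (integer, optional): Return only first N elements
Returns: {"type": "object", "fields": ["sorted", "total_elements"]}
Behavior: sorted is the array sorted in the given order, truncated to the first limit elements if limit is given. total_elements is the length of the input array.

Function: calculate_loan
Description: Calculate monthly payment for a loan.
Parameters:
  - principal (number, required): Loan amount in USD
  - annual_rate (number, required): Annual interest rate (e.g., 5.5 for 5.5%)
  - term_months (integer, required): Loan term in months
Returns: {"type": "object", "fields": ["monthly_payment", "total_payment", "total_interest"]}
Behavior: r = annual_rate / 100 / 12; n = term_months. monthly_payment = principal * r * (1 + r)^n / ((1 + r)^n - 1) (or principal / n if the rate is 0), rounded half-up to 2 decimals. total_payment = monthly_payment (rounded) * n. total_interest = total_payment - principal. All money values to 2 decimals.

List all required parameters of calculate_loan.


Parameters of calculate_loan and their required/optional flag:
  principal: required
  annual_rate: required
  term_months: required
annual_rate, principal, term_months


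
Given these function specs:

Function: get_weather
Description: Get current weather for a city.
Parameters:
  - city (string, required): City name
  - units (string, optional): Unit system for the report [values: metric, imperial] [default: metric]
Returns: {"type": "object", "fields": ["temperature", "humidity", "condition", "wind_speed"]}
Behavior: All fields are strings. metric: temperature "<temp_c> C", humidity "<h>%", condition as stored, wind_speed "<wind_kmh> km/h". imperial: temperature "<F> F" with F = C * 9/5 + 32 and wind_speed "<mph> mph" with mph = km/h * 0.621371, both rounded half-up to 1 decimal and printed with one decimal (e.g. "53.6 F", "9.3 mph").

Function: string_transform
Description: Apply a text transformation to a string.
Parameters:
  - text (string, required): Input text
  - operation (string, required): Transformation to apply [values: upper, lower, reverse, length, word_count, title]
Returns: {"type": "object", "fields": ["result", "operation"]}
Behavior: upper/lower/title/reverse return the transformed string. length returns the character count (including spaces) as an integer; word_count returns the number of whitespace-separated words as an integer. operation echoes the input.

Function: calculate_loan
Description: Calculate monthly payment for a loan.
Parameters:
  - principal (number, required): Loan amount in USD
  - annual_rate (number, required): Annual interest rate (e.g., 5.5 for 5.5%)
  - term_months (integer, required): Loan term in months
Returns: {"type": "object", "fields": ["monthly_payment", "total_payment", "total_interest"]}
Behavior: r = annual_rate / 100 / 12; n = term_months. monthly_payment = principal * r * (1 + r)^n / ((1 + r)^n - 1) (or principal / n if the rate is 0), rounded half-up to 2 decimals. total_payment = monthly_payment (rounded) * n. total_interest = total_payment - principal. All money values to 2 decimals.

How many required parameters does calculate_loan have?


Parameters of calculate_loan: principal (required), annual_rate (required), term_months (required)
Required count:
3


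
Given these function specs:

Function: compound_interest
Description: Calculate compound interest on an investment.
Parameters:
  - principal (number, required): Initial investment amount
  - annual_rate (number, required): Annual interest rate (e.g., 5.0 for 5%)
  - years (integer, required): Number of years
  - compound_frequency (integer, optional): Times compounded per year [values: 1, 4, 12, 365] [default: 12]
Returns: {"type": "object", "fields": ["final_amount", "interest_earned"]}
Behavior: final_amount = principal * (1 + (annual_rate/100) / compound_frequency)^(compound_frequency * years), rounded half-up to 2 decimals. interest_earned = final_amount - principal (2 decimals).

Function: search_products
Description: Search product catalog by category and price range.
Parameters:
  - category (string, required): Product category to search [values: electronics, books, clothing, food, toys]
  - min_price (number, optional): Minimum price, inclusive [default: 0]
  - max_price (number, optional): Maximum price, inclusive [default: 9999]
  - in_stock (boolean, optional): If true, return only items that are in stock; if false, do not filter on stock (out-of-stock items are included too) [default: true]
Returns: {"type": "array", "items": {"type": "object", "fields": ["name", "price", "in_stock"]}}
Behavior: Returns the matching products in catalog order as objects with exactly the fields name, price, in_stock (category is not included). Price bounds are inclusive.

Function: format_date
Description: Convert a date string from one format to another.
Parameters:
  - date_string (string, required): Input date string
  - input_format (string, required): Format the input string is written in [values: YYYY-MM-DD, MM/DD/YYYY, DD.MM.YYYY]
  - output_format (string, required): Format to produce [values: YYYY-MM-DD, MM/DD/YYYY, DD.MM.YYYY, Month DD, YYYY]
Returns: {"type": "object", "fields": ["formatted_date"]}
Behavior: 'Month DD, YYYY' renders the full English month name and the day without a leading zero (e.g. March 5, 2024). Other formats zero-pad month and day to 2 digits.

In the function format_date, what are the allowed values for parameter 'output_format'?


The format_date spec declares:
  - output_format (string, required): Format to produce [values: YYYY-MM-DD, MM/DD/YYYY, DD.MM.YYYY, Month DD, YYYY]
Allowed values:
YYYY-MM-DD, MM/DD/YYYY, DD.MM.YYYY, Month DD, YYYY


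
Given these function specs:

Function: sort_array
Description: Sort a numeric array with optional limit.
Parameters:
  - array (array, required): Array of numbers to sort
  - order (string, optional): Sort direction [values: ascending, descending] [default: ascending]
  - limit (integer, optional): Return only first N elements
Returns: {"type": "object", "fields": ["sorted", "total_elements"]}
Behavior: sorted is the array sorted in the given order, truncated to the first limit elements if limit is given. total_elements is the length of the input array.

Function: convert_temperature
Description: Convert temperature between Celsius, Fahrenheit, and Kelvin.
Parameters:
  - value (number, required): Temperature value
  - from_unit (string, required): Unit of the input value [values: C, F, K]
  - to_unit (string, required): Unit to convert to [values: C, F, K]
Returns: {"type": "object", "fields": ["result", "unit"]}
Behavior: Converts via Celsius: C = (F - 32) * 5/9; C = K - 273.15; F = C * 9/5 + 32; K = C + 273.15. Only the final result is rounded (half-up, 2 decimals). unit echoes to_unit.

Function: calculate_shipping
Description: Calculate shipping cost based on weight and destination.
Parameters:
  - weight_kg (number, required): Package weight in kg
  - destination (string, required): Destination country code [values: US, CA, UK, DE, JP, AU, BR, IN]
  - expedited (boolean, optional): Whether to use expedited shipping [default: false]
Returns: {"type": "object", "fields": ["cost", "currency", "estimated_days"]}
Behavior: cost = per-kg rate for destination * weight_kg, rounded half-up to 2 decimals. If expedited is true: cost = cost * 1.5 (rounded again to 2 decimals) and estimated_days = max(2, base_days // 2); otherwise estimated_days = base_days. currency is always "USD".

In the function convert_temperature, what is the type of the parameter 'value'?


The convert_temperature spec declares:
  - value (number, required): Temperature value
Type:
number


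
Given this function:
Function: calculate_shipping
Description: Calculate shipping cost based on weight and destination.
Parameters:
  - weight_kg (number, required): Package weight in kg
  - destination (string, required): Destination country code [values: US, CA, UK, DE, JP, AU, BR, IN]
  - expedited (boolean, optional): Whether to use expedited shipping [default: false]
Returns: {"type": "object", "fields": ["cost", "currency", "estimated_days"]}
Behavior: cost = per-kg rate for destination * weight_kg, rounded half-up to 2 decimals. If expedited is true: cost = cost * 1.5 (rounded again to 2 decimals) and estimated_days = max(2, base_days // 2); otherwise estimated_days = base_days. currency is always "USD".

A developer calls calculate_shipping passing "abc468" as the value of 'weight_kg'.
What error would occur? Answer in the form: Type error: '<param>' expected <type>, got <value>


Spec: 'weight_kg' is declared as number; "abc468" is a string.
Type error: 'weight_kg' expected number, got "abc468"
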